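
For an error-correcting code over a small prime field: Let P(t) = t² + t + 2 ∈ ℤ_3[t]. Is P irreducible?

Yes

Check for roots in ℤ_3: P(0) = 2; P(1) = 1; P(2) = 2.
No roots. A degree-2 polynomial over a field with no linear factor is irreducible.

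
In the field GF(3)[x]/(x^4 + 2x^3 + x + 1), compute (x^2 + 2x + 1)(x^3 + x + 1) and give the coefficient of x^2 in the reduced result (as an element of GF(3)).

Multiply in GF(3)[x]: (x^2 + 2x + 1)·(x^3 + x + 1) = x^5 + 2x^4 + 2x^3 + 1.
Reduce using x^4 ≡ x^3 + 2x + 2 (mod x^4 + 2x^3 + x + 1).
Reduced: 2x^3 + 2x^2 + 2x + 1.

2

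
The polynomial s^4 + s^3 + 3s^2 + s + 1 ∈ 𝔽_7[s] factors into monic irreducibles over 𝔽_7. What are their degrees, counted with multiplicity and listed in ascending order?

1, 1, 2

Write h(s) = s^4 + s^3 + 3s^2 + s + 1.
Linear factors from roots: (s - 1).
Complete factorization: h(s) = (s - 1)^2·(s^2 + 3s + 1).
Factor degrees with multiplicity: 1 + 1 + 2 = 4.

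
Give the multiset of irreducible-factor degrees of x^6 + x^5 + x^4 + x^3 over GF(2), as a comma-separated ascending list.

Write g(x) = x^6 + x^5 + x^4 + x^3.
Roots in GF(2): g(0) = 0 → root; g(1) = 0 → root.
Linear factors from roots: (x), (x + 1).
Complete factorization: g(x) = (x)^3·(x + 1)^3.
Factor degrees with multiplicity: 1 + 1 + 1 + 1 + 1 + 1 = 6.

1, 1, 1, 1, 1, 1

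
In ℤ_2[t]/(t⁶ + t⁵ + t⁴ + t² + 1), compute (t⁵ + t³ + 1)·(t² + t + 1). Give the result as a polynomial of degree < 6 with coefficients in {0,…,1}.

Multiply in ℤ_2[t]: (t⁵ + t³ + 1)·(t² + t + 1) = t⁷ + t⁶ + t⁴ + t³ + t² + t + 1.
Reduce using t⁶ ≡ t⁵ + t⁴ + t² + 1 (mod t⁶ + t⁵ + t⁴ + t² + 1).
Reduced: t⁵ + t⁴ + t² + 1.

t^5 + t^4 + t^2 + 1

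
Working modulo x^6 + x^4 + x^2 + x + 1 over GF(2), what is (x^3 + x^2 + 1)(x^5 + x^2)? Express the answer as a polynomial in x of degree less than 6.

Multiply in GF(2)[x]: (x^3 + x^2 + 1)·(x^5 + x^2) = x^8 + x^7 + x^4 + x^2.
Reduce using x^6 ≡ x^4 + x^2 + x + 1 (mod x^6 + x^4 + x^2 + x + 1).
Reduced: x^5 + x^4 + 1.

x^5 + x^4 + 1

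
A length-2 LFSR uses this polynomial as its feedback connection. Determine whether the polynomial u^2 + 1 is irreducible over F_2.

Write m(u) = u^2 + 1.
Check for roots in F_2: m(0) = 1; m(1) = 0 → root.
m(1) = 0, so (u − 1) divides m(u); m is reducible.

No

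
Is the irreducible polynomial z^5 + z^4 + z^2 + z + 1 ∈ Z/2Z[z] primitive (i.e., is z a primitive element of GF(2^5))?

Yes

Write f(z) = z^5 + z^4 + z^2 + z + 1.
|GF(2^5)^×| = 2^5 − 1 = 31. Prime factorization: 31 = 31.
f is primitive ⇔ z has order 31 in GF(2)[z]/(f), i.e. z^(31/q) ≠ 1 for each prime q | 31.
z^(1) mod f = z.
None equal 1, so z has full order 31; f is primitive.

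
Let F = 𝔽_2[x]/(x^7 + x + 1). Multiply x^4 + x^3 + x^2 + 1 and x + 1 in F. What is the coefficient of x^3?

0

Multiply in 𝔽_2[x]: (x^4 + x^3 + x^2 + 1)·(x + 1) = x^5 + x^2 + x + 1.
Reduced: x^5 + x^2 + x + 1.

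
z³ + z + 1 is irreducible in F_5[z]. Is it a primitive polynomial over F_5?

No

Write f(z) = z³ + z + 1.
|GF(5^3)^×| = 5^3 − 1 = 124. Prime factorization: 124 = 2^2·31.
f is primitive ⇔ z has order 124 in GF(5)[z]/(f), i.e. z^(124/q) ≠ 1 for each prime q | 124.
z^(62) mod f = 1
z^(4) mod f = 4z² + 4z.
Since z^(62) = 1, the order of z divides 62 < 124; not primitive.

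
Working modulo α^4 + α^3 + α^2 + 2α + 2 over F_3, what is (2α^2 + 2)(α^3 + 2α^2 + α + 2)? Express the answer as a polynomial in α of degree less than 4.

Multiply in F_3[α]: (2α^2 + 2)·(α^3 + 2α^2 + α + 2) = 2α^5 + α^4 + α^3 + 2α^2 + 2α + 1.
Reduce using α^4 ≡ 2α^3 + 2α^2 + α + 1 (mod α^4 + α^3 + α^2 + 2α + 2).
Reduced: 2α^2.

2α^2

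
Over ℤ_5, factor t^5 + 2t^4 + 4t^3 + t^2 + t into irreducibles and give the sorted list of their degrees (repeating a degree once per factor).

1, 1, 3

Write f(t) = t^5 + 2t^4 + 4t^3 + t^2 + t.
Roots in ℤ_5: f(0) = 0 → root; f(1) = 4; f(2) = 2; f(3) = 0 → root; f(4) = 2.
Linear factors from roots: (t), (t + 2).
Complete factorization: f(t) = (t)·(t + 2)·(t^3 + 4t + 3).
Factor degrees with multiplicity: 1 + 1 + 3 = 5.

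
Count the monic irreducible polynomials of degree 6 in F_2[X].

x^(2^6) − x is the product of all monic irreducibles of degree dividing 6; Möbius inversion gives N = (1/6) Σ μ(6/d)·2^d.
Divisors of 6: 1, 2, 3, 6; μ(6/d) for each: 1, -1, -1, 1.
Σ = 2^1 − 2^2 − 2^3 + 2^6 = 54.
N = 54/6 = 9.

9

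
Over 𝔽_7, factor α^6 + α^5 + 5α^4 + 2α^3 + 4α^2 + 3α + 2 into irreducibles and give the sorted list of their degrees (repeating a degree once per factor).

Write g(α) = α^6 + α^5 + 5α^4 + 2α^3 + 4α^2 + 3α + 2.
Complete factorization: g(α) = (α^3 + 4α^2 + α + 6)·(α^3 + 4α^2 + 2α + 5).
Factor degrees with multiplicity: 3 + 3 = 6.

3, 3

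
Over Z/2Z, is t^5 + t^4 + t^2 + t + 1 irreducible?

Write h(t) = t^5 + t^4 + t^2 + t + 1.
Check for roots in Z/2Z: h(0) = 1; h(1) = 1.
No roots, so no linear factors.
Monic irreducibles of degree 2 over GF(2): t^2 + t + 1.
None of them divide h (all give nonzero remainder).
No irreducible factor of degree ≤ 2 exists, so h is irreducible over GF(2).

Yes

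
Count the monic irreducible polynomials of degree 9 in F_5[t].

217000

The number of monic irreducibles of degree 9 over GF(5) is (1/9)·Σ_{d∣9} μ(9/d) 5^d.
Divisors of 9: 1, 3, 9; μ(9/d) for each: 0, -1, 1.
Σ = − 5^3 + 5^9 = 1953000.
N = 1953000/9 = 217000.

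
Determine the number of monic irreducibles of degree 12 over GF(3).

By the necklace-counting formula, N_3(12) = (1/12) Σ_{d|12} μ(12/d)·3^d.
Divisors of 12: 1, 2, 3, 4, 6, 12; μ(12/d) for each: 0, 1, 0, -1, -1, 1.
Σ = 3^2 − 3^4 − 3^6 + 3^12 = 530640.
N = 530640/12 = 44220.

44220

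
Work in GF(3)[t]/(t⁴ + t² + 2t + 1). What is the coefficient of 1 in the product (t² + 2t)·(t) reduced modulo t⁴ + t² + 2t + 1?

Multiply in GF(3)[t]: (t² + 2t)·(t) = t³ + 2t².
Reduced: t³ + 2t².

0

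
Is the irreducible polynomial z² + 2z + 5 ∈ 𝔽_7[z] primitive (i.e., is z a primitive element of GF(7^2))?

Write f(z) = z² + 2z + 5.
|GF(7^2)^×| = 7^2 − 1 = 48. Prime factorization: 48 = 2^4·3.
f is primitive ⇔ z has order 48 in GF(7)[z]/(f), i.e. z^(48/q) ≠ 1 for each prime q | 48.
z^(24) mod f = 6.
z^(16) mod f = 4.
None equal 1, so z has full order 48; f is primitive.

Yes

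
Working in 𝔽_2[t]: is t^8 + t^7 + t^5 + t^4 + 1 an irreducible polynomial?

Yes

Write m(t) = t^8 + t^7 + t^5 + t^4 + 1.
Check for roots in 𝔽_2: m(0) = 1; m(1) = 1.
No roots, so no linear factors.
Monic irreducibles of degree 2 over GF(2): t^2 + t + 1.
None of them divide m (all give nonzero remainder).
Monic irreducibles of degree 3 over GF(2): t^3 + t + 1, t^3 + t^2 + 1.
None of them divide m (all give nonzero remainder).
Monic irreducibles of degree 4 over GF(2): t^4 + t + 1, t^4 + t^3 + 1, t^4 + t^3 + t^2 + t + 1.
None of them divide m (all give nonzero remainder).
No irreducible factor of degree ≤ 4 exists, so m is irreducible over GF(2).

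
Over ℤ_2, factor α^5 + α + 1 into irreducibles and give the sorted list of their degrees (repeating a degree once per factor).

Write g(α) = α^5 + α + 1.
Roots in ℤ_2: g(0) = 1; g(1) = 1.
Complete factorization: g(α) = (α^2 + α + 1)·(α^3 + α^2 + 1).
Factor degrees with multiplicity: 2 + 3 = 5.

2, 3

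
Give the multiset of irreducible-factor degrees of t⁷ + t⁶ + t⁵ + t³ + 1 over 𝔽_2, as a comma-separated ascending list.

2, 2, 3

Write f(t) = t⁷ + t⁶ + t⁵ + t³ + 1.
Roots in 𝔽_2: f(0) = 1; f(1) = 1.
Complete factorization: f(t) = (t² + t + 1)^2·(t³ + t² + 1).
Factor degrees with multiplicity: 2 + 2 + 3 = 7.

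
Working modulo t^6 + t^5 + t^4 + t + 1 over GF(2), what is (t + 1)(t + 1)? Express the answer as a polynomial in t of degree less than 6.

Multiply in GF(2)[t]: (t + 1)·(t + 1) = t^2 + 1.
Reduced: t^2 + 1.

t^2 + 1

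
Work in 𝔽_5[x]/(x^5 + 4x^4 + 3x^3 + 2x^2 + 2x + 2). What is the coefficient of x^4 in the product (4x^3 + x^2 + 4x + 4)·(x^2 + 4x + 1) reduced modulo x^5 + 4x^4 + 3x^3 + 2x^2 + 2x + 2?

Multiply in 𝔽_5[x]: (4x^3 + x^2 + 4x + 4)·(x^2 + 4x + 1) = 4x^5 + 2x^4 + 2x^3 + x^2 + 4.
Reduce using x^5 ≡ x^4 + 2x^3 + 3x^2 + 3x + 3 (mod x^5 + 4x^4 + 3x^3 + 2x^2 + 2x + 2).
Reduced: x^4 + 3x^2 + 2x + 1.

1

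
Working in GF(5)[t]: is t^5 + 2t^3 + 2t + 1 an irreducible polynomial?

Write h(t) = t^5 + 2t^3 + 2t + 1.
Check for roots in GF(5): h(0) = 1; h(1) = 1; h(2) = 3; h(3) = 4; h(4) = 1.
No roots, so no linear factors.
Degree-2 irreducible divisors: test the 10 monic irreducibles of degree 2 over GF(5).
None of them divide h (all give nonzero remainder).
No irreducible factor of degree ≤ 2 exists, so h is irreducible over GF(5).

Yes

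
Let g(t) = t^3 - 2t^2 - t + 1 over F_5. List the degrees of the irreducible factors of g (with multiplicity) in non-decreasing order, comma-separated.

3

Roots in F_5: g(0) = 1; g(1) = 4; g(2) = 4; g(3) = 2; g(4) = 4.
Complete factorization: g(t) = (t^3 - 2t^2 - t + 1).
Factor degrees with multiplicity: 3 = 3.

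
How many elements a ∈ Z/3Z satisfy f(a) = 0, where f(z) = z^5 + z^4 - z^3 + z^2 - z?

2

Evaluate at each of the 3 elements of Z/3Z:
f(0) = 0 → root; f(1) = 1; f(2) = 0 → root.
Roots: {0, 2}.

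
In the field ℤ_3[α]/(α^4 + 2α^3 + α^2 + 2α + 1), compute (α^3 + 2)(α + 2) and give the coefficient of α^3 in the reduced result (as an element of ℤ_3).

0

Multiply in ℤ_3[α]: (α^3 + 2)·(α + 2) = α^4 + 2α^3 + 2α + 1.
Reduce using α^4 ≡ α^3 + 2α^2 + α + 2 (mod α^4 + 2α^3 + α^2 + 2α + 1).
Reduced: 2α^2.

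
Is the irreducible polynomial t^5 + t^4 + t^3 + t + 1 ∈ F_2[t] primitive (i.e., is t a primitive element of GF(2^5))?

Yes

Write f(t) = t^5 + t^4 + t^3 + t + 1.
|GF(2^5)^×| = 2^5 − 1 = 31. Prime factorization: 31 = 31.
f is primitive ⇔ t has order 31 in GF(2)[t]/(f), i.e. t^(31/q) ≠ 1 for each prime q | 31.
t^(1) mod f = t.
None equal 1, so t has full order 31; f is primitive.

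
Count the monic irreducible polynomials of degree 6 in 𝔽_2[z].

9

The number of monic irreducibles of degree 6 over GF(2) is (1/6)·Σ_{d∣6} μ(6/d) 2^d.
Divisors of 6: 1, 2, 3, 6; μ(6/d) for each: 1, -1, -1, 1.
Σ = 2^1 − 2^2 − 2^3 + 2^6 = 54.
N = 54/6 = 9.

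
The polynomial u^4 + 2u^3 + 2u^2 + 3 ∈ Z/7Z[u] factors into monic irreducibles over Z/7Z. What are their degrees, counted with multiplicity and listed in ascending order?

Write h(u) = u^4 + 2u^3 + 2u^2 + 3.
Complete factorization: h(u) = (u^4 + 2u^3 + 2u^2 + 3).
Factor degrees with multiplicity: 4 = 4.

4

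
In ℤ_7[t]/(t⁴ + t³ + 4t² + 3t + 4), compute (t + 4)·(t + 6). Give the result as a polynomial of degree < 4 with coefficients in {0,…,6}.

Multiply in ℤ_7[t]: (t + 4)·(t + 6) = t² + 3t + 3.
Reduced: t² + 3t + 3.

t^2 + 3t + 3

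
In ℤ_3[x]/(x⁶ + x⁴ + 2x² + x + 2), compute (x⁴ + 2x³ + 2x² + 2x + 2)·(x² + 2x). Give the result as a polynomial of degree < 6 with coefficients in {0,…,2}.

x^5 + 2x^4 + x^2 + 1

Multiply in ℤ_3[x]: (x⁴ + 2x³ + 2x² + 2x + 2)·(x² + 2x) = x⁶ + x⁵ + x.
Reduce using x⁶ ≡ 2x⁴ + x² + 2x + 1 (mod x⁶ + x⁴ + 2x² + x + 2).
Reduced: x⁵ + 2x⁴ + x² + 1.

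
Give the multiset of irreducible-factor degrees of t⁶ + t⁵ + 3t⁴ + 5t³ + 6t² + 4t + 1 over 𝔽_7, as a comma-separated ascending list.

1, 1, 1, 1, 2

Write h(t) = t⁶ + t⁵ + 3t⁴ + 5t³ + 6t² + 4t + 1.
Linear factors from roots: (t + 6), (t + 5), (t + 3).
Complete factorization: h(t) = (t + 5)·(t + 6)·(t + 3)^2·(t² + 5t + 2).
Factor degrees with multiplicity: 1 + 1 + 1 + 1 + 2 = 6.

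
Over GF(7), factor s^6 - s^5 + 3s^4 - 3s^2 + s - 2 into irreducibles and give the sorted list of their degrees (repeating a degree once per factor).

1, 2, 3

Write h(s) = s^6 - s^5 + 3s^4 - 3s^2 + s - 2.
Linear factors from roots: (s + 3).
Complete factorization: h(s) = (s + 3)·(s^2 - 2s - 2)·(s^3 - 2s^2 - s - 2).
Factor degrees with multiplicity: 1 + 2 + 3 = 6.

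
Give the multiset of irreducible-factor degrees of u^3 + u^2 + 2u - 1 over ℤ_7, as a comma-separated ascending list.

Write f(u) = u^3 + u^2 + 2u - 1.
Complete factorization: f(u) = (u^3 + u^2 + 2u - 1).
Factor degrees with multiplicity: 3 = 3.

3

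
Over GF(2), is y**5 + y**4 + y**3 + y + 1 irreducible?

Yes

Write g(y) = y**5 + y**4 + y**3 + y + 1.
Check for roots in GF(2): g(0) = 1; g(1) = 1.
No roots, so no linear factors.
Monic irreducibles of degree 2 over GF(2): y**2 + y + 1.
None of them divide g (all give nonzero remainder).
No irreducible factor of degree ≤ 2 exists, so g is irreducible over GF(2).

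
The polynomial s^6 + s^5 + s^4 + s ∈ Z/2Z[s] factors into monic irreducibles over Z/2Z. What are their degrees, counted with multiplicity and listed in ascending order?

Write h(s) = s^6 + s^5 + s^4 + s.
Roots in Z/2Z: h(0) = 0 → root; h(1) = 0 → root.
Linear factors from roots: (s), (s + 1).
Complete factorization: h(s) = (s)·(s + 1)^2·(s^3 + s^2 + 1).
Factor degrees with multiplicity: 1 + 1 + 1 + 3 = 6.

1, 1, 1, 3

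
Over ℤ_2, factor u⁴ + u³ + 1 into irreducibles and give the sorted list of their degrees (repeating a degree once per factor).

Write h(u) = u⁴ + u³ + 1.
Roots in ℤ_2: h(0) = 1; h(1) = 1.
Complete factorization: h(u) = (u⁴ + u³ + 1).
Factor degrees with multiplicity: 4 = 4.

4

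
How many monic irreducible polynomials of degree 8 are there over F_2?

30

x^(2^8) − x is the product of all monic irreducibles of degree dividing 8; Möbius inversion gives N = (1/8) Σ μ(8/d)·2^d.
Divisors of 8: 1, 2, 4, 8; μ(8/d) for each: 0, 0, -1, 1.
Σ = − 2^4 + 2^8 = 240.
N = 240/8 = 30.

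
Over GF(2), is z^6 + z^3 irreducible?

Write f(z) = z^6 + z^3.
Check for roots in GF(2): f(0) = 0 → root; f(1) = 0 → root.
f(0) = 0, so (z) divides f(z); f is reducible.

No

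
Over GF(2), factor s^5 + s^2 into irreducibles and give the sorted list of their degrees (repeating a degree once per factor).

1, 1, 1, 2

Write f(s) = s^5 + s^2.
Roots in GF(2): f(0) = 0 → root; f(1) = 0 → root.
Linear factors from roots: (s), (s + 1).
Complete factorization: f(s) = (s + 1)·(s)^2·(s^2 + s + 1).
Factor degrees with multiplicity: 1 + 1 + 1 + 2 = 5.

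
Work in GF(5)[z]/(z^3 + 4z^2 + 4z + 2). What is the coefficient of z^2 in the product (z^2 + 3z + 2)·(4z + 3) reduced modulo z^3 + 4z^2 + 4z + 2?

4

Multiply in GF(5)[z]: (z^2 + 3z + 2)·(4z + 3) = 4z^3 + 2z + 1.
Reduce using z^3 ≡ z^2 + z + 3 (mod z^3 + 4z^2 + 4z + 2).
Reduced: 4z^2 + z + 3.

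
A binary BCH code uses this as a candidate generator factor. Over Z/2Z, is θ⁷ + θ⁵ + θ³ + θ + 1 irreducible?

Yes

Write m(θ) = θ⁷ + θ⁵ + θ³ + θ + 1.
Check for roots in Z/2Z: m(0) = 1; m(1) = 1.
No roots, so no linear factors.
Monic irreducibles of degree 2 over GF(2): θ² + θ + 1.
None of them divide m (all give nonzero remainder).
Monic irreducibles of degree 3 over GF(2): θ³ + θ + 1, θ³ + θ² + 1.
None of them divide m (all give nonzero remainder).
No irreducible factor of degree ≤ 3 exists, so m is irreducible over GF(2).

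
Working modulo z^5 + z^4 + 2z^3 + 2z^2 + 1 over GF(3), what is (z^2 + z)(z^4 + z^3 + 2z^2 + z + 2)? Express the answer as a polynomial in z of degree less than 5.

2z^3 + z^2 + z + 2

Multiply in GF(3)[z]: (z^2 + z)·(z^4 + z^3 + 2z^2 + z + 2) = z^6 + 2z^5 + 2z.
Reduce using z^5 ≡ 2z^4 + z^3 + z^2 + 2 (mod z^5 + z^4 + 2z^3 + 2z^2 + 1).
Reduced: 2z^3 + z^2 + z + 2.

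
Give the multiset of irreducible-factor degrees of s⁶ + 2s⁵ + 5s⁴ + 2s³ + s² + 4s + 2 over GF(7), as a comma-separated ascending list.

1, 2, 3

Write f(s) = s⁶ + 2s⁵ + 5s⁴ + 2s³ + s² + 4s + 2.
Linear factors from roots: (s + 5).
Complete factorization: f(s) = (s + 5)·(s² + 4)·(s³ + 4s² + 2s + 5).
Factor degrees with multiplicity: 1 + 2 + 3 = 6.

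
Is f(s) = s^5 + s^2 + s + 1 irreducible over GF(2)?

No

Check for roots in GF(2): f(0) = 1; f(1) = 0 → root.
f(1) = 0, so (s − 1) divides f(s); f is reducible.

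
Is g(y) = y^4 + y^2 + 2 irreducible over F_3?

Check for roots in F_3: g(0) = 2; g(1) = 1; g(2) = 1.
No roots, so no linear factors.
Monic irreducibles of degree 2 over GF(3): y^2 + 1, y^2 + y + 2, y^2 + 2y + 2.
None of them divide g (all give nonzero remainder).
No irreducible factor of degree ≤ 2 exists, so g is irreducible over GF(3).

Yes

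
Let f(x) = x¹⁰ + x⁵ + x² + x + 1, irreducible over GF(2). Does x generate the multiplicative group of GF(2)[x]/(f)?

|GF(2^10)^×| = 2^10 − 1 = 1023. Prime factorization: 1023 = 3·11·31.
f is primitive ⇔ x has order 1023 in GF(2)[x]/(f), i.e. x^(1023/q) ≠ 1 for each prime q | 1023.
x^(341) mod f = x⁵ + x.
x^(93) mod f = x⁹ + x⁸.
x^(33) mod f = x⁹ + x⁸ + x⁶ + x⁵ + x⁴ + x + 1.
None equal 1, so x has full order 1023; f is primitive.

Yes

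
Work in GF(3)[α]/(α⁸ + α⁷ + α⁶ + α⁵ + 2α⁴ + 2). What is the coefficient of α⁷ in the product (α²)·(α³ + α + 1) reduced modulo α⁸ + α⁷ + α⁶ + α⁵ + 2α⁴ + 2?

Multiply in GF(3)[α]: (α²)·(α³ + α + 1) = α⁵ + α³ + α².
Reduced: α⁵ + α³ + α².

0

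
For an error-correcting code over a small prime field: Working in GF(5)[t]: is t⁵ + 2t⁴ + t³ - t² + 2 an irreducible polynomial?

Write m(t) = t⁵ + 2t⁴ + t³ - t² + 2.
Check for roots in GF(5): m(0) = 2; m(1) = 0 → root; m(2) = 0 → root; m(3) = 0 → root; m(4) = 1.
m(1) = 0, so (t − 1) divides m(t); m is reducible.

No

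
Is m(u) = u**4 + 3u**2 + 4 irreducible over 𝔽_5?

Check for roots in 𝔽_5: m(0) = 4; m(1) = 3; m(2) = 2; m(3) = 2; m(4) = 3.
No roots, so no linear factors.
Degree-2 irreducible divisors: test the 10 monic irreducibles of degree 2 over GF(5).
u**2 + u + 2 divides m: m(u) = (u**2 + u + 2)·(u**2 + 4u + 2).

No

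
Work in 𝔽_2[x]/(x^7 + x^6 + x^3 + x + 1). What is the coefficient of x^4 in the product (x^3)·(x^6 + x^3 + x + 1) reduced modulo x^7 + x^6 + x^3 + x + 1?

Multiply in 𝔽_2[x]: (x^3)·(x^6 + x^3 + x + 1) = x^9 + x^6 + x^4 + x^3.
Reduce using x^7 ≡ x^6 + x^3 + x + 1 (mod x^7 + x^6 + x^3 + x + 1).
Reduced: x^5 + x^3 + 1.

0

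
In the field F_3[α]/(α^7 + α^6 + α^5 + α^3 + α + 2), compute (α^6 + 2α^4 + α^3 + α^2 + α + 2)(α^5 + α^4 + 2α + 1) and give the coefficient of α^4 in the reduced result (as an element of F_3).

Multiply in F_3[α]: (α^6 + 2α^4 + α^3 + α^2 + α + 2)·(α^5 + α^4 + 2α + 1) = α^11 + α^10 + 2α^9 + α^7 + α^5 + 2α + 2.
Reduce using α^7 ≡ 2α^6 + 2α^5 + 2α^3 + 2α + 1 (mod α^7 + α^6 + α^5 + α^3 + α + 2).
Reduced: α^6 + 2α^5 + 2α^4 + 2α^3 + 2α^2 + α + 2.

2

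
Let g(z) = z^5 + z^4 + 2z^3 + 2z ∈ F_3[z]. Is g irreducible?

No

Check for roots in F_3: g(0) = 0 → root; g(1) = 0 → root; g(2) = 2.
g(0) = 0, so (z) divides g(z); g is reducible.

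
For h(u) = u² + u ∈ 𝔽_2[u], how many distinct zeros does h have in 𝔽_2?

2

Evaluate at each of the 2 elements of 𝔽_2:
h(0) = 0 → root; h(1) = 0 → root.
Roots: {0, 1}.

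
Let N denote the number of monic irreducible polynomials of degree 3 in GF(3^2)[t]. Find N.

240

The number of monic irreducibles of degree 3 over GF(9) is (1/3)·Σ_{d∣3} μ(3/d) 9^d.
Divisors of 3: 1, 3; μ(3/d) for each: -1, 1.
Σ = − 9^1 + 9^3 = 720.
N = 720/3 = 240.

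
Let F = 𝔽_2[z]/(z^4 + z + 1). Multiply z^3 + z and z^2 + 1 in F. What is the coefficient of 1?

Multiply in 𝔽_2[z]: (z^3 + z)·(z^2 + 1) = z^5 + z.
Reduce using z^4 ≡ z + 1 (mod z^4 + z + 1).
Reduced: z^2.

0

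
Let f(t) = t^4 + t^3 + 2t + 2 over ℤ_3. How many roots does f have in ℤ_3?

2

Evaluate at each of the 3 elements of ℤ_3:
f(0) = 2; f(1) = 0 → root; f(2) = 0 → root.
Roots: {1, 2}.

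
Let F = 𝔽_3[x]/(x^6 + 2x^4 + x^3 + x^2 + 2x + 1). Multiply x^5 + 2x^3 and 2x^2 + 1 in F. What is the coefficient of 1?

Multiply in 𝔽_3[x]: (x^5 + 2x^3)·(2x^2 + 1) = 2x^7 + 2x^5 + 2x^3.
Reduce using x^6 ≡ x^4 + 2x^3 + 2x^2 + x + 2 (mod x^6 + 2x^4 + x^3 + x^2 + 2x + 1).
Reduced: x^5 + x^4 + 2x^2 + x.

0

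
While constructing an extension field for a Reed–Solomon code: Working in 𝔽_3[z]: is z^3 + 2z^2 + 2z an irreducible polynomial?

Write P(z) = z^3 + 2z^2 + 2z.
Check for roots in 𝔽_3: P(0) = 0 → root; P(1) = 2; P(2) = 2.
P(0) = 0, so (z) divides P(z); P is reducible.

No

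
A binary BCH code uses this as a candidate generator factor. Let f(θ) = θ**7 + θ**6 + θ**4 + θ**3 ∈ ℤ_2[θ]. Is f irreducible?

No

Check for roots in ℤ_2: f(0) = 0 → root; f(1) = 0 → root.
f(0) = 0, so (θ) divides f(θ); f is reducible.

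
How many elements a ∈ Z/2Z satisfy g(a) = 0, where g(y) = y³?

Evaluate at each of the 2 elements of Z/2Z:
g(0) = 0 → root; g(1) = 1.
Roots: {0}.

1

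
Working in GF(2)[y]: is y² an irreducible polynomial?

Write P(y) = y².
Check for roots in GF(2): P(0) = 0 → root; P(1) = 1.
P(0) = 0, so (y) divides P(y); P is reducible.

No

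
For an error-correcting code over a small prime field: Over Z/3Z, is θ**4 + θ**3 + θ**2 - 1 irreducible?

No

Write m(θ) = θ**4 + θ**3 + θ**2 - 1.
Check for roots in Z/3Z: m(0) = 2; m(1) = 2; m(2) = 0 → root.
m(2) = 0, so (θ − 2) divides m(θ); m is reducible.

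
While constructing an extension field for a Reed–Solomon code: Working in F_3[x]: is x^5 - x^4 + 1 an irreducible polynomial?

Write g(x) = x^5 - x^4 + 1.
Check for roots in F_3: g(0) = 1; g(1) = 1; g(2) = 2.
No roots, so no linear factors.
Monic irreducibles of degree 2 over GF(3): x^2 + 1, x^2 + x - 1, x^2 - x - 1.
None of them divide g (all give nonzero remainder).
No irreducible factor of degree ≤ 2 exists, so g is irreducible over GF(3).

Yes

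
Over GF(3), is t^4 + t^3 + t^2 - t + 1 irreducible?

No

Write f(t) = t^4 + t^3 + t^2 - t + 1.
Check for roots in GF(3): f(0) = 1; f(1) = 0 → root; f(2) = 0 → root.
f(1) = 0, so (t − 1) divides f(t); f is reducible.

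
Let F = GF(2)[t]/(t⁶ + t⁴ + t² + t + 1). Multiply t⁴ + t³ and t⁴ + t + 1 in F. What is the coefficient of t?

0

Multiply in GF(2)[t]: (t⁴ + t³)·(t⁴ + t + 1) = t⁸ + t⁷ + t⁵ + t³.
Reduce using t⁶ ≡ t⁴ + t² + t + 1 (mod t⁶ + t⁴ + t² + t + 1).
Reduced: t³ + t² + 1.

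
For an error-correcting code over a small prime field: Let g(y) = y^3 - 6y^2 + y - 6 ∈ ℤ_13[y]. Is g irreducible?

No

Check each element of ℤ_13 for a root: g(0)=7, g(1)=3, g(2)=6, g(3)=9, g(4)=5, g(5)=0, g(6)=0, g(7)=11, g(8)=0, g(9)=12, g(10)=1, g(11)=12, g(12)=12.
g(5) = 0, so (y − 5) divides g(y); g is reducible.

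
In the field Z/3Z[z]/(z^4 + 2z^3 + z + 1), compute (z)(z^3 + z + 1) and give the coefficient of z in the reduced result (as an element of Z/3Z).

0

Multiply in Z/3Z[z]: (z)·(z^3 + z + 1) = z^4 + z^2 + z.
Reduce using z^4 ≡ z^3 + 2z + 2 (mod z^4 + 2z^3 + z + 1).
Reduced: z^3 + z^2 + 2.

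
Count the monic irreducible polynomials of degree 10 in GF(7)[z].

28245840

Gauss's count: N_{7}(10) = (1/10) Σ_{d|10} μ(10/d)·7^d.
Divisors of 10: 1, 2, 5, 10; μ(10/d) for each: 1, -1, -1, 1.
Σ = 7^1 − 7^2 − 7^5 + 7^10 = 282458400.
N = 282458400/10 = 28245840.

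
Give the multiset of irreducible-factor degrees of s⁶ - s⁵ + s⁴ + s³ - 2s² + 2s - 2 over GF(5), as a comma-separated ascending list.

1, 1, 1, 1, 2

Write f(s) = s⁶ - s⁵ + s⁴ + s³ - 2s² + 2s - 2.
Roots in GF(5): f(0) = 3; f(1) = 0 → root; f(2) = 0 → root; f(3) = 0 → root; f(4) = 1.
Linear factors from roots: (s - 1), (s - 2), (s + 2).
Complete factorization: f(s) = (s + 2)·(s - 1)·(s - 2)^2·(s² + 2s - 1).
Factor degrees with multiplicity: 1 + 1 + 1 + 1 + 2 = 6.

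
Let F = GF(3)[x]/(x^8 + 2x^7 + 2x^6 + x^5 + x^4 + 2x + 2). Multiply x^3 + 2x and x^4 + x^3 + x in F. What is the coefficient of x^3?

Multiply in GF(3)[x]: (x^3 + 2x)·(x^4 + x^3 + x) = x^7 + x^6 + 2x^5 + 2x^2.
Reduced: x^7 + x^6 + 2x^5 + 2x^2.

0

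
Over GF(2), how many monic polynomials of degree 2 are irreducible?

Gauss's count: N_{2}(2) = (1/2) Σ_{d|2} μ(2/d)·2^d.
Divisors of 2: 1, 2; μ(2/d) for each: -1, 1.
Σ = − 2^1 + 2^2 = 2.
N = 2/2 = 1.

1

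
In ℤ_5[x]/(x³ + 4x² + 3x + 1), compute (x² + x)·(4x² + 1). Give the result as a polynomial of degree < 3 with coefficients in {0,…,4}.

2x^2 + 3x + 2

Multiply in ℤ_5[x]: (x² + x)·(4x² + 1) = 4x⁴ + 4x³ + x² + x.
Reduce using x³ ≡ x² + 2x + 4 (mod x³ + 4x² + 3x + 1).
Reduced: 2x² + 3x + 2.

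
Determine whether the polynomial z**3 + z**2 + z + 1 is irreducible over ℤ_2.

Write f(z) = z**3 + z**2 + z + 1.
Check for roots in ℤ_2: f(0) = 1; f(1) = 0 → root.
f(1) = 0, so (z − 1) divides f(z); f is reducible.

No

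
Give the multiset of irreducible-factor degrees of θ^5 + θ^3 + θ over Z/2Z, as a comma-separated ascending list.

1, 2, 2

Write f(θ) = θ^5 + θ^3 + θ.
Roots in Z/2Z: f(0) = 0 → root; f(1) = 1.
Linear factors from roots: (θ).
Complete factorization: f(θ) = (θ)·(θ^2 + θ + 1)^2.
Factor degrees with multiplicity: 1 + 2 + 2 = 5.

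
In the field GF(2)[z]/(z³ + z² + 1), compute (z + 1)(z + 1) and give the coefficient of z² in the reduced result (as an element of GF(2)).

Multiply in GF(2)[z]: (z + 1)·(z + 1) = z² + 1.
Reduced: z² + 1.

1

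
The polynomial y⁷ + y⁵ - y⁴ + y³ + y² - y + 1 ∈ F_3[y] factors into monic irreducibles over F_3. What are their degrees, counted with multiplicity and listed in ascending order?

Write h(y) = y⁷ + y⁵ - y⁴ + y³ + y² - y + 1.
Roots in F_3: h(0) = 1; h(1) = 0 → root; h(2) = 2.
Linear factors from roots: (y - 1).
Complete factorization: h(y) = (y - 1)^2·(y² + y - 1)·(y³ + y² + y - 1).
Factor degrees with multiplicity: 1 + 1 + 2 + 3 = 7.

1, 1, 2, 3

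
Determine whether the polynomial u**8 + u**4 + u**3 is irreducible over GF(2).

Write m(u) = u**8 + u**4 + u**3.
Check for roots in GF(2): m(0) = 0 → root; m(1) = 1.
m(0) = 0, so (u) divides m(u); m is reducible.

No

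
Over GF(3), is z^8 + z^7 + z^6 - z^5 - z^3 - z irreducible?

No

Write f(z) = z^8 + z^7 + z^6 - z^5 - z^3 - z.
Check for roots in GF(3): f(0) = 0 → root; f(1) = 0 → root; f(2) = 1.
f(0) = 0, so (z) divides f(z); f is reducible.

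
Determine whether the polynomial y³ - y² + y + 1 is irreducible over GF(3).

Yes

Write m(y) = y³ - y² + y + 1.
Check for roots in GF(3): m(0) = 1; m(1) = 2; m(2) = 1.
No roots. A degree-3 polynomial over a field with no linear factor is irreducible.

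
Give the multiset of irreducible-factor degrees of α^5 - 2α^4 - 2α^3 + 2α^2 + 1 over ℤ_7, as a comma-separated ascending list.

1, 1, 1, 2

Write f(α) = α^5 - 2α^4 - 2α^3 + 2α^2 + 1.
Linear factors from roots: (α - 1), (α - 2).
Complete factorization: f(α) = (α - 1)·(α - 2)^2·(α^2 + 3α - 2).
Factor degrees with multiplicity: 1 + 1 + 1 + 2 = 5.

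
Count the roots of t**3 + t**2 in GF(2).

Write h(t) = t**3 + t**2.
Evaluate at each of the 2 elements of GF(2):
h(0) = 0 → root; h(1) = 0 → root.
Roots: {0, 1}.

2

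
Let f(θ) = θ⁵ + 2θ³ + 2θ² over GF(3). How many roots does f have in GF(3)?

Evaluate at each of the 3 elements of GF(3):
f(0) = 0 → root; f(1) = 2; f(2) = 2.
Roots: {0}.

1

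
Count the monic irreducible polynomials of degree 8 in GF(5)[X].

48750

The number of monic irreducibles of degree 8 over GF(5) is (1/8)·Σ_{d∣8} μ(8/d) 5^d.
Divisors of 8: 1, 2, 4, 8; μ(8/d) for each: 0, 0, -1, 1.
Σ = − 5^4 + 5^8 = 390000.
N = 390000/8 = 48750.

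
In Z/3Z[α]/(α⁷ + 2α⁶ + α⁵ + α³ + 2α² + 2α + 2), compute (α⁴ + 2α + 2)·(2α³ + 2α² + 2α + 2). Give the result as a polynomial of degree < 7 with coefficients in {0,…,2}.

α^6 + α^2 + α

Multiply in Z/3Z[α]: (α⁴ + 2α + 2)·(2α³ + 2α² + 2α + 2) = 2α⁷ + 2α⁶ + 2α⁵ + 2α³ + 2α² + 2α + 1.
Reduce using α⁷ ≡ α⁶ + 2α⁵ + 2α³ + α² + α + 1 (mod α⁷ + 2α⁶ + α⁵ + α³ + 2α² + 2α + 2).
Reduced: α⁶ + α² + α.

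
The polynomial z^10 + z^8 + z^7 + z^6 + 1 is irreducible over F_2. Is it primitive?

No

Write f(z) = z^10 + z^8 + z^7 + z^6 + 1.
|GF(2^10)^×| = 2^10 − 1 = 1023. Prime factorization: 1023 = 3·11·31.
f is primitive ⇔ z has order 1023 in GF(2)[z]/(f), i.e. z^(1023/q) ≠ 1 for each prime q | 1023.
z^(341) mod f = 1
z^(93) mod f = z^5 + z^4 + 1.
z^(33) mod f = z^9 + z^7 + z^6 + z^3 + z^2 + z.
Since z^(341) = 1, the order of z divides 341 < 1023; not primitive.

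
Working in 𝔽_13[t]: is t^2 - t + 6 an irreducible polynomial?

No

Write P(t) = t^2 - t + 6.
Check each element of 𝔽_13 for a root: P(0)=6, P(1)=6, P(2)=8, P(3)=12, P(4)=5, P(5)=0, P(6)=10, P(7)=9, P(8)=10, P(9)=0, P(10)=5, P(11)=12, P(12)=8.
P(5) = 0, so (t − 5) divides P(t); P is reducible.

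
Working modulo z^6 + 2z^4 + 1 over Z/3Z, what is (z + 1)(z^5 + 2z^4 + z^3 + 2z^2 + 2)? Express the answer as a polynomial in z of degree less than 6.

Multiply in Z/3Z[z]: (z + 1)·(z^5 + 2z^4 + z^3 + 2z^2 + 2) = z^6 + 2z^2 + 2z + 2.
Reduce using z^6 ≡ z^4 + 2 (mod z^6 + 2z^4 + 1).
Reduced: z^4 + 2z^2 + 2z + 1.

z^4 + 2z^2 + 2z + 1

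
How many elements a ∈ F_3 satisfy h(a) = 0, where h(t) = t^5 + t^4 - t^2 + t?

1

Evaluate at each of the 3 elements of F_3:
h(0) = 0 → root; h(1) = 2; h(2) = 1.
Roots: {0}.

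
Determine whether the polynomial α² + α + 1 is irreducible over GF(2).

Yes

Write h(α) = α² + α + 1.
Check for roots in GF(2): h(0) = 1; h(1) = 1.
No roots. A degree-2 polynomial over a field with no linear factor is irreducible.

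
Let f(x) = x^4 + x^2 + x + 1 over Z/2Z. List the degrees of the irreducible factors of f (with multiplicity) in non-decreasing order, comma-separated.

1, 3

Roots in Z/2Z: f(0) = 1; f(1) = 0 → root.
Linear factors from roots: (x + 1).
Complete factorization: f(x) = (x + 1)·(x^3 + x^2 + 1).
Factor degrees with multiplicity: 1 + 3 = 4.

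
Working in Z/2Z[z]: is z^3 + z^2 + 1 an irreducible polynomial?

Yes

Write P(z) = z^3 + z^2 + 1.
Check for roots in Z/2Z: P(0) = 1; P(1) = 1.
No roots. A degree-3 polynomial over a field with no linear factor is irreducible.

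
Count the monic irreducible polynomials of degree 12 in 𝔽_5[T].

Gauss's count: N_{5}(12) = (1/12) Σ_{d|12} μ(12/d)·5^d.
Divisors of 12: 1, 2, 3, 4, 6, 12; μ(12/d) for each: 0, 1, 0, -1, -1, 1.
Σ = 5^2 − 5^4 − 5^6 + 5^12 = 244124400.
N = 244124400/12 = 20343700.

20343700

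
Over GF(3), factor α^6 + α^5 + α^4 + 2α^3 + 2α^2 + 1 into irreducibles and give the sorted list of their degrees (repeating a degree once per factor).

Write g(α) = α^6 + α^5 + α^4 + 2α^3 + 2α^2 + 1.
Roots in GF(3): g(0) = 1; g(1) = 2; g(2) = 2.
Complete factorization: g(α) = (α^6 + α^5 + α^4 + 2α^3 + 2α^2 + 1).
Factor degrees with multiplicity: 6 = 6.

6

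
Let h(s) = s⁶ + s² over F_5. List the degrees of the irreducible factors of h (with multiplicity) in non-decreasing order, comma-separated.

1, 1, 2, 2

Roots in F_5: h(0) = 0 → root; h(1) = 2; h(2) = 3; h(3) = 3; h(4) = 2.
Linear factors from roots: (s).
Complete factorization: h(s) = (s)^2·(s² + 2)·(s² + 3).
Factor degrees with multiplicity: 1 + 1 + 2 + 2 = 6.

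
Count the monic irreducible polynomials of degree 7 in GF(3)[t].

x^(3^7) − x is the product of all monic irreducibles of degree dividing 7; Möbius inversion gives N = (1/7) Σ μ(7/d)·3^d.
Divisors of 7: 1, 7; μ(7/d) for each: -1, 1.
Σ = − 3^1 + 3^7 = 2184.
N = 2184/7 = 312.

312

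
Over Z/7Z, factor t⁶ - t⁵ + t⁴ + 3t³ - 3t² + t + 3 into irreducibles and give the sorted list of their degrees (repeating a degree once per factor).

Write g(t) = t⁶ - t⁵ + t⁴ + 3t³ - 3t² + t + 3.
Linear factors from roots: (t + 3), (t + 2).
Complete factorization: g(t) = (t + 2)·(t + 3)·(t² + 3t - 2)·(t² - 2t - 2).
Factor degrees with multiplicity: 1 + 1 + 2 + 2 = 6.

1, 1, 2, 2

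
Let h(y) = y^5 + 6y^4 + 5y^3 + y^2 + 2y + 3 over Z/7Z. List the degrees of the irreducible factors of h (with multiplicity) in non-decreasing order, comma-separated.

1, 4

Linear factors from roots: (y + 4).
Complete factorization: h(y) = (y + 4)·(y^4 + 2y^3 + 4y^2 + 6y + 6).
Factor degrees with multiplicity: 1 + 4 = 5.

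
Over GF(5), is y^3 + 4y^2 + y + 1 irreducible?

Yes

Write P(y) = y^3 + 4y^2 + y + 1.
Check for roots in GF(5): P(0) = 1; P(1) = 2; P(2) = 2; P(3) = 2; P(4) = 3.
No roots. A degree-3 polynomial over a field with no linear factor is irreducible.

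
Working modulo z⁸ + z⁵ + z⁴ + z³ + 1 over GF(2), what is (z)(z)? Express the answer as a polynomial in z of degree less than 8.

Multiply in GF(2)[z]: (z)·(z) = z².
Reduced: z².

z^2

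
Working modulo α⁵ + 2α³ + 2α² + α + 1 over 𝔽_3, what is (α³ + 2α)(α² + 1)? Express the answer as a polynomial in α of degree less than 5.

Multiply in 𝔽_3[α]: (α³ + 2α)·(α² + 1) = α⁵ + 2α.
Reduce using α⁵ ≡ α³ + α² + 2α + 2 (mod α⁵ + 2α³ + 2α² + α + 1).
Reduced: α³ + α² + α + 2.

α^3 + α^2 + α + 2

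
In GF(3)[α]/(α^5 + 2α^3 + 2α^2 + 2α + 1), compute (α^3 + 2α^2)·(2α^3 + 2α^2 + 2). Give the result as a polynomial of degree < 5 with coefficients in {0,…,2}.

Multiply in GF(3)[α]: (α^3 + 2α^2)·(2α^3 + 2α^2 + 2) = 2α^6 + α^4 + 2α^3 + α^2.
Reduce using α^5 ≡ α^3 + α^2 + α + 2 (mod α^5 + 2α^3 + 2α^2 + 2α + 1).
Reduced: α^3 + α.

α^3 + α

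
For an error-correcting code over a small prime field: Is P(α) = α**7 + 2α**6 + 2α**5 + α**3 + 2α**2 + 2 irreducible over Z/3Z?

Yes

Check for roots in Z/3Z: P(0) = 2; P(1) = 1; P(2) = 2.
No roots, so no linear factors.
Monic irreducibles of degree 2 over GF(3): α**2 + 1, α**2 + α + 2, α**2 + 2α + 2.
None of them divide P (all give nonzero remainder).
Degree-3 irreducible divisors: test the 8 monic irreducibles of degree 3 over GF(3).
None of them divide P (all give nonzero remainder).
No irreducible factor of degree ≤ 3 exists, so P is irreducible over GF(3).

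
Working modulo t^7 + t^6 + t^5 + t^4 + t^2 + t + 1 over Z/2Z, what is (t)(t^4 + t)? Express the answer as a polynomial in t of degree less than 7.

Multiply in Z/2Z[t]: (t)·(t^4 + t) = t^5 + t^2.
Reduced: t^5 + t^2.

t^5 + t^2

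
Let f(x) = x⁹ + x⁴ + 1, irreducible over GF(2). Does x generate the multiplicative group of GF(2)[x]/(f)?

Yes

|GF(2^9)^×| = 2^9 − 1 = 511. Prime factorization: 511 = 7·73.
f is primitive ⇔ x has order 511 in GF(2)[x]/(f), i.e. x^(511/q) ≠ 1 for each prime q | 511.
x^(73) mod f = x⁸ + x⁶ + x⁴.
x^(7) mod f = x⁷.
None equal 1, so x has full order 511; f is primitive.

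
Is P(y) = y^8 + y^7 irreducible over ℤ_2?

Check for roots in ℤ_2: P(0) = 0 → root; P(1) = 0 → root.
P(0) = 0, so (y) divides P(y); P is reducible.

No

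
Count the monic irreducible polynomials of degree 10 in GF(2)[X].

x^(2^10) − x is the product of all monic irreducibles of degree dividing 10; Möbius inversion gives N = (1/10) Σ μ(10/d)·2^d.
Divisors of 10: 1, 2, 5, 10; μ(10/d) for each: 1, -1, -1, 1.
Σ = 2^1 − 2^2 − 2^5 + 2^10 = 990.
N = 990/10 = 99.

99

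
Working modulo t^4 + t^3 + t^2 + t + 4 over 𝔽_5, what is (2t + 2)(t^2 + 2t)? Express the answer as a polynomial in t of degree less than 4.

Multiply in 𝔽_5[t]: (2t + 2)·(t^2 + 2t) = 2t^3 + t^2 + 4t.
Reduced: 2t^3 + t^2 + 4t.

2t^3 + t^2 + 4t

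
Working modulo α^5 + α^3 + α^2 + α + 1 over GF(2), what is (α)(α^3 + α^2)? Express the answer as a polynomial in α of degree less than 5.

Multiply in GF(2)[α]: (α)·(α^3 + α^2) = α^4 + α^3.
Reduced: α^4 + α^3.

α^4 + α^3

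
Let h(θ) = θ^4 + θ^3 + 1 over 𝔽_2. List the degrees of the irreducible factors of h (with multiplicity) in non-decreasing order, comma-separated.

4

Roots in 𝔽_2: h(0) = 1; h(1) = 1.
Complete factorization: h(θ) = (θ^4 + θ^3 + 1).
Factor degrees with multiplicity: 4 = 4.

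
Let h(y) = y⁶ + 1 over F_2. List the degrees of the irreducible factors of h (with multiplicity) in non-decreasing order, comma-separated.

Roots in F_2: h(0) = 1; h(1) = 0 → root.
Linear factors from roots: (y + 1).
Complete factorization: h(y) = (y + 1)^2·(y² + y + 1)^2.
Factor degrees with multiplicity: 1 + 1 + 2 + 2 = 6.

1, 1, 2, 2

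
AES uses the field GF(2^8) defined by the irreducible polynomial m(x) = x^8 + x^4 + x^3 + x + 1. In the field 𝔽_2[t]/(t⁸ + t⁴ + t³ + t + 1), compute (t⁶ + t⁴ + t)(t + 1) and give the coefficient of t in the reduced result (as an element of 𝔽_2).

Multiply in 𝔽_2[t]: (t⁶ + t⁴ + t)·(t + 1) = t⁷ + t⁶ + t⁵ + t⁴ + t² + t.
Reduced: t⁷ + t⁶ + t⁵ + t⁴ + t² + t.

1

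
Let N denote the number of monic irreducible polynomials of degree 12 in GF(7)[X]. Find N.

By the necklace-counting formula, N_7(12) = (1/12) Σ_{d|12} μ(12/d)·7^d.
Divisors of 12: 1, 2, 3, 4, 6, 12; μ(12/d) for each: 0, 1, 0, -1, -1, 1.
Σ = 7^2 − 7^4 − 7^6 + 7^12 = 13841167200.
N = 13841167200/12 = 1153430600.

1153430600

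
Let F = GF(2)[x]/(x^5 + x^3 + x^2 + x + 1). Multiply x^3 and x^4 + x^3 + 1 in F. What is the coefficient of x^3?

Multiply in GF(2)[x]: (x^3)·(x^4 + x^3 + 1) = x^7 + x^6 + x^3.
Reduce using x^5 ≡ x^3 + x^2 + x + 1 (mod x^5 + x^3 + x^2 + x + 1).
Reduced: x^2 + 1.

0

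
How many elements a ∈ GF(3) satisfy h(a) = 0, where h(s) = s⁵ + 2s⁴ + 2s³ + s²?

3

Evaluate at each of the 3 elements of GF(3):
h(0) = 0 → root; h(1) = 0 → root; h(2) = 0 → root.
Roots: {0, 1, 2}.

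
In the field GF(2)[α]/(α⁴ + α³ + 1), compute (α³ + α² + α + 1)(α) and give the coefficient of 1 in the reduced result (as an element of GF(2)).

1

Multiply in GF(2)[α]: (α³ + α² + α + 1)·(α) = α⁴ + α³ + α² + α.
Reduce using α⁴ ≡ α³ + 1 (mod α⁴ + α³ + 1).
Reduced: α² + α + 1.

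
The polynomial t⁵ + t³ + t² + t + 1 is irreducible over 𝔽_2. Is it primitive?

Write f(t) = t⁵ + t³ + t² + t + 1.
|GF(2^5)^×| = 2^5 − 1 = 31. Prime factorization: 31 = 31.
f is primitive ⇔ t has order 31 in GF(2)[t]/(f), i.e. t^(31/q) ≠ 1 for each prime q | 31.
t^(1) mod f = t.
None equal 1, so t has full order 31; f is primitive.

Yes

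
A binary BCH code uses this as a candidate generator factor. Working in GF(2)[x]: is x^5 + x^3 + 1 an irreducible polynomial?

Yes

Write f(x) = x^5 + x^3 + 1.
Check for roots in GF(2): f(0) = 1; f(1) = 1.
No roots, so no linear factors.
Monic irreducibles of degree 2 over GF(2): x^2 + x + 1.
None of them divide f (all give nonzero remainder).
No irreducible factor of degree ≤ 2 exists, so f is irreducible over GF(2).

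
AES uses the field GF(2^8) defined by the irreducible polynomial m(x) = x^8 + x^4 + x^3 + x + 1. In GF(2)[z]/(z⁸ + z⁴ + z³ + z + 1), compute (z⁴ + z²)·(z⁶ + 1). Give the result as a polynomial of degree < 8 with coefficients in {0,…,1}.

z^6 + z^5 + z + 1

Multiply in GF(2)[z]: (z⁴ + z²)·(z⁶ + 1) = z¹⁰ + z⁸ + z⁴ + z².
Reduce using z⁸ ≡ z⁴ + z³ + z + 1 (mod z⁸ + z⁴ + z³ + z + 1).
Reduced: z⁶ + z⁵ + z + 1.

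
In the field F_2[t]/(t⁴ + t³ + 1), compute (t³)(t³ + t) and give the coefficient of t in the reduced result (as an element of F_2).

1

Multiply in F_2[t]: (t³)·(t³ + t) = t⁶ + t⁴.
Reduce using t⁴ ≡ t³ + 1 (mod t⁴ + t³ + 1).
Reduced: t² + t.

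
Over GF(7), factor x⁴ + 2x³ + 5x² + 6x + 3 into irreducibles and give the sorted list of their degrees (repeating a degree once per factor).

Write g(x) = x⁴ + 2x³ + 5x² + 6x + 3.
Complete factorization: g(x) = (x⁴ + 2x³ + 5x² + 6x + 3).
Factor degrees with multiplicity: 4 = 4.

4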